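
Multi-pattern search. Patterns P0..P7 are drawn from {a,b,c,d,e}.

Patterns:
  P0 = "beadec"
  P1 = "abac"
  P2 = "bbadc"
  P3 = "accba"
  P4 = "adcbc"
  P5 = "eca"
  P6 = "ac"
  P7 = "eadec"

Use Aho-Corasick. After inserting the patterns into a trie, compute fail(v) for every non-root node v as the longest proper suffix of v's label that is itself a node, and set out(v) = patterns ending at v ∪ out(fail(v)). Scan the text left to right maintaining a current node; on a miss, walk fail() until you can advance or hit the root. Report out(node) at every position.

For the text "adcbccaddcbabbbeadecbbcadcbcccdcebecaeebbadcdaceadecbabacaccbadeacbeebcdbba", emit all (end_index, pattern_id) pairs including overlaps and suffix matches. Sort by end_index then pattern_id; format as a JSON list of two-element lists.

Build:
Trie (insert patterns):
  0='ε' goto a→7 b→1 e→23
  1='b' goto b→11 e→2
  2='be' goto a→3
  3='bea' goto d→4
  4='bead' goto e→5
  5='beade' goto c→6
  6='beadec' goto ·  [P0 ends]
  7='a' goto b→8 c→15 d→19
  8='ab' goto a→9
  9='aba' goto c→10
  10='abac' goto ·  [P1 ends]
  11='bb' goto a→12
  12='bba' goto d→13
  13='bbad' goto c→14
  14='bbadc' goto ·  [P2 ends]
  15='ac' goto c→16  [P6 ends]
  16='acc' goto b→17
  17='accb' goto a→18
  18='accba' goto ·  [P3 ends]
  19='ad' goto c→20
  20='adc' goto b→21
  21='adcb' goto c→22
  22='adcbc' goto ·  [P4 ends]
  23='e' goto a→26 c→24
  24='ec' goto a→25
  25='eca' goto ·  [P5 ends]
  26='ea' goto d→27
  27='ead' goto e→28
  28='eade' goto c→29
  29='eadec' goto ·  [P7 ends]

Failure links (BFS by depth):
  n1('b'): parent n0 fail=0; on 'b' 0 → fail=0;  out ∅∪∅=∅
  n7('a'): parent n0 fail=0; on 'a' 0 → fail=0;  out ∅∪∅=∅
  n23('e'): parent n0 fail=0; on 'e' 0 → fail=0;  out ∅∪∅=∅
  n2('be'): parent n1 fail=0; on 'e' 0 → fail=23;  out ∅∪∅=∅
  n8('ab'): parent n7 fail=0; on 'b' 0 → fail=1;  out ∅∪∅=∅
  n11('bb'): parent n1 fail=0; on 'b' 0 → fail=1;  out ∅∪∅=∅
  n15('ac'): parent n7 fail=0; on 'c' 0 → fail=0;  out {6}∪∅={6}
  n19('ad'): parent n7 fail=0; on 'd' 0 → fail=0;  out ∅∪∅=∅
  n24('ec'): parent n23 fail=0; on 'c' 0 → fail=0;  out ∅∪∅=∅
  n26('ea'): parent n23 fail=0; on 'a' 0 → fail=7;  out ∅∪∅=∅
  n3('bea'): parent n2 fail=23; on 'a' 23 → fail=26;  out ∅∪∅=∅
  n9('aba'): parent n8 fail=1; on 'a' 1→0 → fail=7;  out ∅∪∅=∅
  n12('bba'): parent n11 fail=1; on 'a' 1→0 → fail=7;  out ∅∪∅=∅
  n16('acc'): parent n15 fail=0; on 'c' 0 → fail=0;  out ∅∪∅=∅
  n20('adc'): parent n19 fail=0; on 'c' 0 → fail=0;  out ∅∪∅=∅
  n25('eca'): parent n24 fail=0; on 'a' 0 → fail=7;  out {5}∪∅={5}
  n27('ead'): parent n26 fail=7; on 'd' 7 → fail=19;  out ∅∪∅=∅
  n4('bead'): parent n3 fail=26; on 'd' 26 → fail=27;  out ∅∪∅=∅
  n10('abac'): parent n9 fail=7; on 'c' 7 → fail=15;  out {1}∪{6}={1,6}
  n13('bbad'): parent n12 fail=7; on 'd' 7 → fail=19;  out ∅∪∅=∅
  n17('accb'): parent n16 fail=0; on 'b' 0 → fail=1;  out ∅∪∅=∅
  n21('adcb'): parent n20 fail=0; on 'b' 0 → fail=1;  out ∅∪∅=∅
  n28('eade'): parent n27 fail=19; on 'e' 19→0 → fail=23;  out ∅∪∅=∅
  n5('beade'): parent n4 fail=27; on 'e' 27 → fail=28;  out ∅∪∅=∅
  n14('bbadc'): parent n13 fail=19; on 'c' 19 → fail=20;  out {2}∪∅={2}
  n18('accba'): parent n17 fail=1; on 'a' 1→0 → fail=7;  out {3}∪∅={3}
  n22('adcbc'): parent n21 fail=1; on 'c' 1→0 → fail=0;  out {4}∪∅={4}
  n29('eadec'): parent n28 fail=23; on 'c' 23 → fail=24;  out {7}∪∅={7}
  n6('beadec'): parent n5 fail=28; on 'c' 28 → fail=29;  out {0}∪{7}={0,7}

Run:
i=0 'a': node 0→7
i=1 'd': node 7→19
i=2 'c': node 19→20
i=3 'b': node 20→21
i=4 'c': node 21→22  → match P4@[0:4]
i=5 'c': node 22→0 (fail-walked)
i=6 'a': node 0→7
i=7 'd': node 7→19
i=8 'd': node 19→0 (fail-walked)
i=9 'c': node 0→0
i=10 'b': node 0→1
i=11 'a': node 1→7 (fail-walked)
i=12 'b': node 7→8
i=13 'b': node 8→11 (fail-walked)
i=14 'b': node 11→11 (fail-walked)
i=15 'e': node 11→2 (fail-walked)
i=16 'a': node 2→3
i=17 'd': node 3→4
i=18 'e': node 4→5
i=19 'c': node 5→6  → match P0@[14:19],P7@[15:19]
i=20 'b': node 6→1 (fail-walked)
i=21 'b': node 1→11
i=22 'c': node 11→0 (fail-walked)
i=23 'a': node 0→7
i=24 'd': node 7→19
i=25 'c': node 19→20
i=26 'b': node 20→21
i=27 'c': node 21→22  → match P4@[23:27]
i=28 'c': node 22→0 (fail-walked)
i=29 'c': node 0→0
i=30 'd': node 0→0
i=31 'c': node 0→0
i=32 'e': node 0→23
i=33 'b': node 23→1 (fail-walked)
i=34 'e': node 1→2
i=35 'c': node 2→24 (fail-walked)
i=36 'a': node 24→25  → match P5@[34:36]
i=37 'e': node 25→23 (fail-walked)
i=38 'e': node 23→23 (fail-walked)
i=39 'b': node 23→1 (fail-walked)
i=40 'b': node 1→11
i=41 'a': node 11→12
i=42 'd': node 12→13
i=43 'c': node 13→14  → match P2@[39:43]
i=44 'd': node 14→0 (fail-walked)
i=45 'a': node 0→7
i=46 'c': node 7→15  → match P6@[45:46]
i=47 'e': node 15→23 (fail-walked)
i=48 'a': node 23→26
i=49 'd': node 26→27
i=50 'e': node 27→28
i=51 'c': node 28→29  → match P7@[47:51]
i=52 'b': node 29→1 (fail-walked)
i=53 'a': node 1→7 (fail-walked)
i=54 'b': node 7→8
i=55 'a': node 8→9
i=56 'c': node 9→10  → match P1@[53:56],P6@[55:56]
i=57 'a': node 10→7 (fail-walked)
i=58 'c': node 7→15  → match P6@[57:58]
i=59 'c': node 15→16
i=60 'b': node 16→17
i=61 'a': node 17→18  → match P3@[57:61]
i=62 'd': node 18→19 (fail-walked)
i=63 'e': node 19→23 (fail-walked)
i=64 'a': node 23→26
i=65 'c': node 26→15 (fail-walked)  → match P6@[64:65]
i=66 'b': node 15→1 (fail-walked)
i=67 'e': node 1→2
i=68 'e': node 2→23 (fail-walked)
i=69 'b': node 23→1 (fail-walked)
i=70 'c': node 1→0 (fail-walked)
i=71 'd': node 0→0
i=72 'b': node 0→1
i=73 'b': node 1→11
i=74 'a': node 11→12

Matches: [[4,4],[19,0],[19,7],[27,4],[36,5],[43,2],[46,6],[51,7],[56,1],[56,6],[58,6],[61,3],[65,6]]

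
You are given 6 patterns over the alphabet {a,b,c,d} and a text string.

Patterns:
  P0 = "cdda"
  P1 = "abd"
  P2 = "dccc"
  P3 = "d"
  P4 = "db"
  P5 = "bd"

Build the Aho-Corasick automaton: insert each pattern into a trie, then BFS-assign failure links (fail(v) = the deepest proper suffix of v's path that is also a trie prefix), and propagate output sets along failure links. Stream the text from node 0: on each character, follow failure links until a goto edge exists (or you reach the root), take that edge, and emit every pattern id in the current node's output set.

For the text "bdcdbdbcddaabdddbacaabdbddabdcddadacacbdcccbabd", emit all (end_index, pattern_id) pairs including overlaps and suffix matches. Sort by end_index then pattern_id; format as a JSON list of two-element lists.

Build:
Trie (insert patterns):
  n0 'ε': a→5 b→13 c→1 d→8
  n1 'c': d→2
  n2 'cd': d→3
  n3 'cdd': a→4
  n4 'cdda': ·  ←P0
  n5 'a': b→6
  n6 'ab': d→7
  n7 'abd': ·  ←P1
  n8 'd': b→12 c→9  ←P3
  n9 'dc': c→10
  n10 'dcc': c→11
  n11 'dccc': ·  ←P2
  n12 'db': ·  ←P4
  n13 'b': d→14
  n14 'bd': ·  ←P5

BFS fail/out derivation:
  fail(1) 'c': from fail(0)=0 chase 'c': 0 ⇒ 0;  out=∅∪out(0)=∅
  fail(5) 'a': from fail(0)=0 chase 'a': 0 ⇒ 0;  out=∅∪out(0)=∅
  fail(8) 'd': from fail(0)=0 chase 'd': 0 ⇒ 0;  out={3}∪out(0)={3}
  fail(13) 'b': from fail(0)=0 chase 'b': 0 ⇒ 0;  out=∅∪out(0)=∅
  fail(2) 'cd': from fail(1)=0 chase 'd': 0 ⇒ 8;  out=∅∪out(8)={3}
  fail(6) 'ab': from fail(5)=0 chase 'b': 0 ⇒ 13;  out=∅∪out(13)=∅
  fail(9) 'dc': from fail(8)=0 chase 'c': 0 ⇒ 1;  out=∅∪out(1)=∅
  fail(12) 'db': from fail(8)=0 chase 'b': 0 ⇒ 13;  out={4}∪out(13)={4}
  fail(14) 'bd': from fail(13)=0 chase 'd': 0 ⇒ 8;  out={5}∪out(8)={3,5}
  fail(3) 'cdd': from fail(2)=8 chase 'd': 8→0 ⇒ 8;  out=∅∪out(8)={3}
  fail(7) 'abd': from fail(6)=13 chase 'd': 13 ⇒ 14;  out={1}∪out(14)={1,3,5}
  fail(10) 'dcc': from fail(9)=1 chase 'c': 1→0 ⇒ 1;  out=∅∪out(1)=∅
  fail(4) 'cdda': from fail(3)=8 chase 'a': 8→0 ⇒ 5;  out={0}∪out(5)={0}
  fail(11) 'dccc': from fail(10)=1 chase 'c': 1→0 ⇒ 1;  out={2}∪out(1)={2}

Run:
[0] read 'b'  n0⇒n13
[1] read 'd'  n13⇒n14  emit P3@[1:1],P5@[0:1]
[2] read 'c'  n14⇒n9 (via fail)
[3] read 'd'  n9⇒n2 (via fail)  emit P3@[3:3]
[4] read 'b'  n2⇒n12 (via fail)  emit P4@[3:4]
[5] read 'd'  n12⇒n14 (via fail)  emit P3@[5:5],P5@[4:5]
[6] read 'b'  n14⇒n12 (via fail)  emit P4@[5:6]
[7] read 'c'  n12⇒n1 (via fail)
[8] read 'd'  n1⇒n2  emit P3@[8:8]
[9] read 'd'  n2⇒n3  emit P3@[9:9]
[10] read 'a'  n3⇒n4  emit P0@[7:10]
[11] read 'a'  n4⇒n5 (via fail)
[12] read 'b'  n5⇒n6
[13] read 'd'  n6⇒n7  emit P1@[11:13],P3@[13:13],P5@[12:13]
[14] read 'd'  n7⇒n8 (via fail)  emit P3@[14:14]
[15] read 'd'  n8⇒n8 (via fail)  emit P3@[15:15]
[16] read 'b'  n8⇒n12  emit P4@[15:16]
[17] read 'a'  n12⇒n5 (via fail)
[18] read 'c'  n5⇒n1 (via fail)
[19] read 'a'  n1⇒n5 (via fail)
[20] read 'a'  n5⇒n5 (via fail)
[21] read 'b'  n5⇒n6
[22] read 'd'  n6⇒n7  emit P1@[20:22],P3@[22:22],P5@[21:22]
[23] read 'b'  n7⇒n12 (via fail)  emit P4@[22:23]
[24] read 'd'  n12⇒n14 (via fail)  emit P3@[24:24],P5@[23:24]
[25] read 'd'  n14⇒n8 (via fail)  emit P3@[25:25]
[26] read 'a'  n8⇒n5 (via fail)
[27] read 'b'  n5⇒n6
[28] read 'd'  n6⇒n7  emit P1@[26:28],P3@[28:28],P5@[27:28]
[29] read 'c'  n7⇒n9 (via fail)
[30] read 'd'  n9⇒n2 (via fail)  emit P3@[30:30]
[31] read 'd'  n2⇒n3  emit P3@[31:31]
[32] read 'a'  n3⇒n4  emit P0@[29:32]
[33] read 'd'  n4⇒n8 (via fail)  emit P3@[33:33]
[34] read 'a'  n8⇒n5 (via fail)
[35] read 'c'  n5⇒n1 (via fail)
[36] read 'a'  n1⇒n5 (via fail)
[37] read 'c'  n5⇒n1 (via fail)
[38] read 'b'  n1⇒n13 (via fail)
[39] read 'd'  n13⇒n14  emit P3@[39:39],P5@[38:39]
[40] read 'c'  n14⇒n9 (via fail)
[41] read 'c'  n9⇒n10
[42] read 'c'  n10⇒n11  emit P2@[39:42]
[43] read 'b'  n11⇒n13 (via fail)
[44] read 'a'  n13⇒n5 (via fail)
[45] read 'b'  n5⇒n6
[46] read 'd'  n6⇒n7  emit P1@[44:46],P3@[46:46],P5@[45:46]

Matches: [[1,3],[1,5],[3,3],[4,4],[5,3],[5,5],[6,4],[8,3],[9,3],[10,0],[13,1],[13,3],[13,5],[14,3],[15,3],[16,4],[22,1],[22,3],[22,5],[23,4],[24,3],[24,5],[25,3],[28,1],[28,3],[28,5],[30,3],[31,3],[32,0],[33,3],[39,3],[39,5],[42,2],[46,1],[46,3],[46,5]]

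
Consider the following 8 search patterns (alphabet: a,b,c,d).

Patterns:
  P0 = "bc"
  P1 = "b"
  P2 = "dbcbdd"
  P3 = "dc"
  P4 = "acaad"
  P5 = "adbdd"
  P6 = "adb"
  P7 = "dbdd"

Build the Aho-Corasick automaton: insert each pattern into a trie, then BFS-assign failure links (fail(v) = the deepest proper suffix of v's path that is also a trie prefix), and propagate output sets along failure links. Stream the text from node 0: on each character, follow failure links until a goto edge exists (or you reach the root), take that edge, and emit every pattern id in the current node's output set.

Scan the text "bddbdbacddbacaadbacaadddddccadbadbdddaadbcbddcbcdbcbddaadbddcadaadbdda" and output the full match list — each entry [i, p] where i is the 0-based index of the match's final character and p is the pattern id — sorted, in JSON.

Build automaton:
Trie nodes:
  n0 'ε': a→10 b→1 d→3
  n1 'b': c→2  [P1 ends]
  n2 'bc': ·  [P0 ends]
  n3 'd': b→4 c→9
  n4 'db': c→5 d→19
  n5 'dbc': b→6
  n6 'dbcb': d→7
  n7 'dbcbd': d→8
  n8 'dbcbdd': ·  [P2 ends]
  n9 'dc': ·  [P3 ends]
  n10 'a': c→11 d→15
  n11 'ac': a→12
  n12 'aca': a→13
  n13 'acaa': d→14
  n14 'acaad': ·  [P4 ends]
  n15 'ad': b→16
  n16 'adb': d→17  [P6 ends]
  n17 'adbd': d→18
  n18 'adbdd': ·  [P5 ends]
  n19 'dbd': d→20
  n20 'dbdd': ·  [P7 ends]

BFS fail/out derivation:
  n1('b'): parent n0 fail=0; on 'b' 0 → fail=0;  out {1}∪∅={1}
  n3('d'): parent n0 fail=0; on 'd' 0 → fail=0;  out ∅∪∅=∅
  n10('a'): parent n0 fail=0; on 'a' 0 → fail=0;  out ∅∪∅=∅
  n2('bc'): parent n1 fail=0; on 'c' 0 → fail=0;  out {0}∪∅={0}
  n4('db'): parent n3 fail=0; on 'b' 0 → fail=1;  out ∅∪{1}={1}
  n9('dc'): parent n3 fail=0; on 'c' 0 → fail=0;  out {3}∪∅={3}
  n11('ac'): parent n10 fail=0; on 'c' 0 → fail=0;  out ∅∪∅=∅
  n15('ad'): parent n10 fail=0; on 'd' 0 → fail=3;  out ∅∪∅=∅
  n5('dbc'): parent n4 fail=1; on 'c' 1 → fail=2;  out ∅∪{0}={0}
  n12('aca'): parent n11 fail=0; on 'a' 0 → fail=10;  out ∅∪∅=∅
  n16('adb'): parent n15 fail=3; on 'b' 3 → fail=4;  out {6}∪{1}={1,6}
  n19('dbd'): parent n4 fail=1; on 'd' 1→0 → fail=3;  out ∅∪∅=∅
  n6('dbcb'): parent n5 fail=2; on 'b' 2→0 → fail=1;  out ∅∪{1}={1}
  n13('acaa'): parent n12 fail=10; on 'a' 10→0 → fail=10;  out ∅∪∅=∅
  n17('adbd'): parent n16 fail=4; on 'd' 4 → fail=19;  out ∅∪∅=∅
  n20('dbdd'): parent n19 fail=3; on 'd' 3→0 → fail=3;  out {7}∪∅={7}
  n7('dbcbd'): parent n6 fail=1; on 'd' 1→0 → fail=3;  out ∅∪∅=∅
  n14('acaad'): parent n13 fail=10; on 'd' 10 → fail=15;  out {4}∪∅={4}
  n18('adbdd'): parent n17 fail=19; on 'd' 19 → fail=20;  out {5}∪{7}={5,7}
  n8('dbcbdd'): parent n7 fail=3; on 'd' 3→0 → fail=3;  out {2}∪∅={2}

Run:
i=0 'b': node 0→1  emit P1@[0:0]
i=1 'd': node 1→3 (fail-walked)
i=2 'd': node 3→3 (fail-walked)
i=3 'b': node 3→4  emit P1@[3:3]
i=4 'd': node 4→19
i=5 'b': node 19→4 (fail-walked)  emit P1@[5:5]
i=6 'a': node 4→10 (fail-walked)
i=7 'c': node 10→11
i=8 'd': node 11→3 (fail-walked)
i=9 'd': node 3→3 (fail-walked)
i=10 'b': node 3→4  emit P1@[10:10]
i=11 'a': node 4→10 (fail-walked)
i=12 'c': node 10→11
i=13 'a': node 11→12
i=14 'a': node 12→13
i=15 'd': node 13→14  emit P4@[11:15]
i=16 'b': node 14→16 (fail-walked)  emit P1@[16:16],P6@[14:16]
i=17 'a': node 16→10 (fail-walked)
i=18 'c': node 10→11
i=19 'a': node 11→12
i=20 'a': node 12→13
i=21 'd': node 13→14  emit P4@[17:21]
i=22 'd': node 14→3 (fail-walked)
i=23 'd': node 3→3 (fail-walked)
i=24 'd': node 3→3 (fail-walked)
i=25 'd': node 3→3 (fail-walked)
i=26 'c': node 3→9  emit P3@[25:26]
i=27 'c': node 9→0 (fail-walked)
i=28 'a': node 0→10
i=29 'd': node 10→15
i=30 'b': node 15→16  emit P1@[30:30],P6@[28:30]
i=31 'a': node 16→10 (fail-walked)
i=32 'd': node 10→15
i=33 'b': node 15→16  emit P1@[33:33],P6@[31:33]
i=34 'd': node 16→17
i=35 'd': node 17→18  emit P5@[31:35],P7@[32:35]
i=36 'd': node 18→3 (fail-walked)
i=37 'a': node 3→10 (fail-walked)
i=38 'a': node 10→10 (fail-walked)
i=39 'd': node 10→15
i=40 'b': node 15→16  emit P1@[40:40],P6@[38:40]
i=41 'c': node 16→5 (fail-walked)  emit P0@[40:41]
i=42 'b': node 5→6  emit P1@[42:42]
i=43 'd': node 6→7
i=44 'd': node 7→8  emit P2@[39:44]
i=45 'c': node 8→9 (fail-walked)  emit P3@[44:45]
i=46 'b': node 9→1 (fail-walked)  emit P1@[46:46]
i=47 'c': node 1→2  emit P0@[46:47]
i=48 'd': node 2→3 (fail-walked)
i=49 'b': node 3→4  emit P1@[49:49]
i=50 'c': node 4→5  emit P0@[49:50]
i=51 'b': node 5→6  emit P1@[51:51]
i=52 'd': node 6→7
i=53 'd': node 7→8  emit P2@[48:53]
i=54 'a': node 8→10 (fail-walked)
i=55 'a': node 10→10 (fail-walked)
i=56 'd': node 10→15
i=57 'b': node 15→16  emit P1@[57:57],P6@[55:57]
i=58 'd': node 16→17
i=59 'd': node 17→18  emit P5@[55:59],P7@[56:59]
i=60 'c': node 18→9 (fail-walked)  emit P3@[59:60]
i=61 'a': node 9→10 (fail-walked)
i=62 'd': node 10→15
i=63 'a': node 15→10 (fail-walked)
i=64 'a': node 10→10 (fail-walked)
i=65 'd': node 10→15
i=66 'b': node 15→16  emit P1@[66:66],P6@[64:66]
i=67 'd': node 16→17
i=68 'd': node 17→18  emit P5@[64:68],P7@[65:68]
i=69 'a': node 18→10 (fail-walked)

Matches: [[0,1],[3,1],[5,1],[10,1],[15,4],[16,1],[16,6],[21,4],[26,3],[30,1],[30,6],[33,1],[33,6],[35,5],[35,7],[40,1],[40,6],[41,0],[42,1],[44,2],[45,3],[46,1],[47,0],[49,1],[50,0],[51,1],[53,2],[57,1],[57,6],[59,5],[59,7],[60,3],[66,1],[66,6],[68,5],[68,7]]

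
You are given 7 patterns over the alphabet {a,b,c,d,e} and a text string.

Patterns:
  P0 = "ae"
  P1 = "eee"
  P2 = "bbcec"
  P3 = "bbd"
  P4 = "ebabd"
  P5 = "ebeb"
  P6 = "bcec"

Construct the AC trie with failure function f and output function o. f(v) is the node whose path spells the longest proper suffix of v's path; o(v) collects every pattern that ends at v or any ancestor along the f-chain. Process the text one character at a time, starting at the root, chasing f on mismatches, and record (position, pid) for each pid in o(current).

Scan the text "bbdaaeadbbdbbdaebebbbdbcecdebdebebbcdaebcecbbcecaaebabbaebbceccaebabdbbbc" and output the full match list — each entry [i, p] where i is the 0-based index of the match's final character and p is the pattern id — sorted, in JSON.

Construct AC machine:
Trie nodes:
  n0 'ε': a→1 b→6 e→3
  n1 'a': e→2
  n2 'ae': ·  ←P0
  n3 'e': b→12 e→4
  n4 'ee': e→5
  n5 'eee': ·  ←P1
  n6 'b': b→7 c→18
  n7 'bb': c→8 d→11
  n8 'bbc': e→9
  n9 'bbce': c→10
  n10 'bbcec': ·  ←P2
  n11 'bbd': ·  ←P3
  n12 'eb': a→13 e→16
  n13 'eba': b→14
  n14 'ebab': d→15
  n15 'ebabd': ·  ←P4
  n16 'ebe': b→17
  n17 'ebeb': ·  ←P5
  n18 'bc': e→19
  n19 'bce': c→20
  n20 'bcec': ·  ←P6

Failure links (BFS by depth):
  n1('a'): parent n0 fail=0; on 'a' 0 → fail=0;  out ∅∪∅=∅
  n3('e'): parent n0 fail=0; on 'e' 0 → fail=0;  out ∅∪∅=∅
  n6('b'): parent n0 fail=0; on 'b' 0 → fail=0;  out ∅∪∅=∅
  n2('ae'): parent n1 fail=0; on 'e' 0 → fail=3;  out {0}∪∅={0}
  n4('ee'): parent n3 fail=0; on 'e' 0 → fail=3;  out ∅∪∅=∅
  n7('bb'): parent n6 fail=0; on 'b' 0 → fail=6;  out ∅∪∅=∅
  n12('eb'): parent n3 fail=0; on 'b' 0 → fail=6;  out ∅∪∅=∅
  n18('bc'): parent n6 fail=0; on 'c' 0 → fail=0;  out ∅∪∅=∅
  n5('eee'): parent n4 fail=3; on 'e' 3 → fail=4;  out {1}∪∅={1}
  n8('bbc'): parent n7 fail=6; on 'c' 6 → fail=18;  out ∅∪∅=∅
  n11('bbd'): parent n7 fail=6; on 'd' 6→0 → fail=0;  out {3}∪∅={3}
  n13('eba'): parent n12 fail=6; on 'a' 6→0 → fail=1;  out ∅∪∅=∅
  n16('ebe'): parent n12 fail=6; on 'e' 6→0 → fail=3;  out ∅∪∅=∅
  n19('bce'): parent n18 fail=0; on 'e' 0 → fail=3;  out ∅∪∅=∅
  n9('bbce'): parent n8 fail=18; on 'e' 18 → fail=19;  out ∅∪∅=∅
  n14('ebab'): parent n13 fail=1; on 'b' 1→0 → fail=6;  out ∅∪∅=∅
  n17('ebeb'): parent n16 fail=3; on 'b' 3 → fail=12;  out {5}∪∅={5}
  n20('bcec'): parent n19 fail=3; on 'c' 3→0 → fail=0;  out {6}∪∅={6}
  n10('bbcec'): parent n9 fail=19; on 'c' 19 → fail=20;  out {2}∪{6}={2,6}
  n15('ebabd'): parent n14 fail=6; on 'd' 6→0 → fail=0;  out {4}∪∅={4}

Text stream:
pos 0 'b': at 6
pos 1 'b': at 7
pos 2 'd': at 11  emit P3@[0:2]
pos 3 'a': at 1 (via fail)
pos 4 'a': at 1 (via fail)
pos 5 'e': at 2  emit P0@[4:5]
pos 6 'a': at 1 (via fail)
pos 7 'd': at 0 (via fail)
pos 8 'b': at 6
pos 9 'b': at 7
pos 10 'd': at 11  emit P3@[8:10]
pos 11 'b': at 6 (via fail)
pos 12 'b': at 7
pos 13 'd': at 11  emit P3@[11:13]
pos 14 'a': at 1 (via fail)
pos 15 'e': at 2  emit P0@[14:15]
pos 16 'b': at 12 (via fail)
pos 17 'e': at 16
pos 18 'b': at 17  emit P5@[15:18]
pos 19 'b': at 7 (via fail)
pos 20 'b': at 7 (via fail)
pos 21 'd': at 11  emit P3@[19:21]
pos 22 'b': at 6 (via fail)
pos 23 'c': at 18
pos 24 'e': at 19
pos 25 'c': at 20  emit P6@[22:25]
pos 26 'd': at 0 (via fail)
pos 27 'e': at 3
pos 28 'b': at 12
pos 29 'd': at 0 (via fail)
pos 30 'e': at 3
pos 31 'b': at 12
pos 32 'e': at 16
pos 33 'b': at 17  emit P5@[30:33]
pos 34 'b': at 7 (via fail)
pos 35 'c': at 8
pos 36 'd': at 0 (via fail)
pos 37 'a': at 1
pos 38 'e': at 2  emit P0@[37:38]
pos 39 'b': at 12 (via fail)
pos 40 'c': at 18 (via fail)
pos 41 'e': at 19
pos 42 'c': at 20  emit P6@[39:42]
pos 43 'b': at 6 (via fail)
pos 44 'b': at 7
pos 45 'c': at 8
pos 46 'e': at 9
pos 47 'c': at 10  emit P2@[43:47],P6@[44:47]
pos 48 'a': at 1 (via fail)
pos 49 'a': at 1 (via fail)
pos 50 'e': at 2  emit P0@[49:50]
pos 51 'b': at 12 (via fail)
pos 52 'a': at 13
pos 53 'b': at 14
pos 54 'b': at 7 (via fail)
pos 55 'a': at 1 (via fail)
pos 56 'e': at 2  emit P0@[55:56]
pos 57 'b': at 12 (via fail)
pos 58 'b': at 7 (via fail)
pos 59 'c': at 8
pos 60 'e': at 9
pos 61 'c': at 10  emit P2@[57:61],P6@[58:61]
pos 62 'c': at 0 (via fail)
pos 63 'a': at 1
pos 64 'e': at 2  emit P0@[63:64]
pos 65 'b': at 12 (via fail)
pos 66 'a': at 13
pos 67 'b': at 14
pos 68 'd': at 15  emit P4@[64:68]
pos 69 'b': at 6 (via fail)
pos 70 'b': at 7
pos 71 'b': at 7 (via fail)
pos 72 'c': at 8

Result: [[2,3],[5,0],[10,3],[13,3],[15,0],[18,5],[21,3],[25,6],[33,5],[38,0],[42,6],[47,2],[47,6],[50,0],[56,0],[61,2],[61,6],[64,0],[68,4]]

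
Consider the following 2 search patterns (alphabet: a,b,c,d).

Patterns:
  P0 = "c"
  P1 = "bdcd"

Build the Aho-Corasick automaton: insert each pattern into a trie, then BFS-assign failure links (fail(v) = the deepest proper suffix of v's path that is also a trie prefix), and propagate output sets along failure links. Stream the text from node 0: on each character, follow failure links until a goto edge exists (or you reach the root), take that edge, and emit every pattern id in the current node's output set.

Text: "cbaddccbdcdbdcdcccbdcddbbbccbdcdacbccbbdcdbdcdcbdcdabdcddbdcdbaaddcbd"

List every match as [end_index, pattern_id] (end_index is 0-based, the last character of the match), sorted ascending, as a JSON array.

Build:
Trie nodes:
  0='ε' goto b→2 c→1
  1='c' goto ·  ←P0
  2='b' goto d→3
  3='bd' goto c→4
  4='bdc' goto d→5
  5='bdcd' goto ·  ←P1

BFS fail/out derivation:
  n1('c'): parent n0 fail=0; on 'c' 0 → fail=0;  out {0}∪∅={0}
  n2('b'): parent n0 fail=0; on 'b' 0 → fail=0;  out ∅∪∅=∅
  n3('bd'): parent n2 fail=0; on 'd' 0 → fail=0;  out ∅∪∅=∅
  n4('bdc'): parent n3 fail=0; on 'c' 0 → fail=1;  out ∅∪{0}={0}
  n5('bdcd'): parent n4 fail=1; on 'd' 1→0 → fail=0;  out {1}∪∅={1}

Run:
[0] read 'c'  n0⇒n1  ** P0@[0:0]
[1] read 'b'  n1⇒n2 (via fail)
[2] read 'a'  n2⇒n0 (via fail)
[3] read 'd'  n0⇒n0
[4] read 'd'  n0⇒n0
[5] read 'c'  n0⇒n1  ** P0@[5:5]
[6] read 'c'  n1⇒n1 (via fail)  ** P0@[6:6]
[7] read 'b'  n1⇒n2 (via fail)
[8] read 'd'  n2⇒n3
[9] read 'c'  n3⇒n4  ** P0@[9:9]
[10] read 'd'  n4⇒n5  ** P1@[7:10]
[11] read 'b'  n5⇒n2 (via fail)
[12] read 'd'  n2⇒n3
[13] read 'c'  n3⇒n4  ** P0@[13:13]
[14] read 'd'  n4⇒n5  ** P1@[11:14]
[15] read 'c'  n5⇒n1 (via fail)  ** P0@[15:15]
[16] read 'c'  n1⇒n1 (via fail)  ** P0@[16:16]
[17] read 'c'  n1⇒n1 (via fail)  ** P0@[17:17]
[18] read 'b'  n1⇒n2 (via fail)
[19] read 'd'  n2⇒n3
[20] read 'c'  n3⇒n4  ** P0@[20:20]
[21] read 'd'  n4⇒n5  ** P1@[18:21]
[22] read 'd'  n5⇒n0 (via fail)
[23] read 'b'  n0⇒n2
[24] read 'b'  n2⇒n2 (via fail)
[25] read 'b'  n2⇒n2 (via fail)
[26] read 'c'  n2⇒n1 (via fail)  ** P0@[26:26]
[27] read 'c'  n1⇒n1 (via fail)  ** P0@[27:27]
[28] read 'b'  n1⇒n2 (via fail)
[29] read 'd'  n2⇒n3
[30] read 'c'  n3⇒n4  ** P0@[30:30]
[31] read 'd'  n4⇒n5  ** P1@[28:31]
[32] read 'a'  n5⇒n0 (via fail)
[33] read 'c'  n0⇒n1  ** P0@[33:33]
[34] read 'b'  n1⇒n2 (via fail)
[35] read 'c'  n2⇒n1 (via fail)  ** P0@[35:35]
[36] read 'c'  n1⇒n1 (via fail)  ** P0@[36:36]
[37] read 'b'  n1⇒n2 (via fail)
[38] read 'b'  n2⇒n2 (via fail)
[39] read 'd'  n2⇒n3
[40] read 'c'  n3⇒n4  ** P0@[40:40]
[41] read 'd'  n4⇒n5  ** P1@[38:41]
[42] read 'b'  n5⇒n2 (via fail)
[43] read 'd'  n2⇒n3
[44] read 'c'  n3⇒n4  ** P0@[44:44]
[45] read 'd'  n4⇒n5  ** P1@[42:45]
[46] read 'c'  n5⇒n1 (via fail)  ** P0@[46:46]
[47] read 'b'  n1⇒n2 (via fail)
[48] read 'd'  n2⇒n3
[49] read 'c'  n3⇒n4  ** P0@[49:49]
[50] read 'd'  n4⇒n5  ** P1@[47:50]
[51] read 'a'  n5⇒n0 (via fail)
[52] read 'b'  n0⇒n2
[53] read 'd'  n2⇒n3
[54] read 'c'  n3⇒n4  ** P0@[54:54]
[55] read 'd'  n4⇒n5  ** P1@[52:55]
[56] read 'd'  n5⇒n0 (via fail)
[57] read 'b'  n0⇒n2
[58] read 'd'  n2⇒n3
[59] read 'c'  n3⇒n4  ** P0@[59:59]
[60] read 'd'  n4⇒n5  ** P1@[57:60]
[61] read 'b'  n5⇒n2 (via fail)
[62] read 'a'  n2⇒n0 (via fail)
[63] read 'a'  n0⇒n0
[64] read 'd'  n0⇒n0
[65] read 'd'  n0⇒n0
[66] read 'c'  n0⇒n1  ** P0@[66:66]
[67] read 'b'  n1⇒n2 (via fail)
[68] read 'd'  n2⇒n3

Matches: [[0,0],[5,0],[6,0],[9,0],[10,1],[13,0],[14,1],[15,0],[16,0],[17,0],[20,0],[21,1],[26,0],[27,0],[30,0],[31,1],[33,0],[35,0],[36,0],[40,0],[41,1],[44,0],[45,1],[46,0],[49,0],[50,1],[54,0],[55,1],[59,0],[60,1],[66,0]]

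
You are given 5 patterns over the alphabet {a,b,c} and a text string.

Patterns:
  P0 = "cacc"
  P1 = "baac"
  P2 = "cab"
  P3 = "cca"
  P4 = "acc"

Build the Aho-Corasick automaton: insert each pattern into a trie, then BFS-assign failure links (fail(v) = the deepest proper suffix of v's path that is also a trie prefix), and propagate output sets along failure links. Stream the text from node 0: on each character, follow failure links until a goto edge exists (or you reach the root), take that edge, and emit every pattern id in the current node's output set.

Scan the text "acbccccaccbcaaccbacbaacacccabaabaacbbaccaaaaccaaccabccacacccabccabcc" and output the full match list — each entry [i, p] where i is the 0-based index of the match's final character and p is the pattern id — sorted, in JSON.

Construct AC machine:
Trie (insert patterns):
  0='ε' goto a→12 b→5 c→1
  1='c' goto a→2 c→10
  2='ca' goto b→9 c→3
  3='cac' goto c→4
  4='cacc' goto ·  [P0 ends]
  5='b' goto a→6
  6='ba' goto a→7
  7='baa' goto c→8
  8='baac' goto ·  [P1 ends]
  9='cab' goto ·  [P2 ends]
  10='cc' goto a→11
  11='cca' goto ·  [P3 ends]
  12='a' goto c→13
  13='ac' goto c→14
  14='acc' goto ·  [P4 ends]

BFS fail/out derivation:
  fail(1) 'c': from fail(0)=0 chase 'c': 0 ⇒ 0;  out=∅∪out(0)=∅
  fail(5) 'b': from fail(0)=0 chase 'b': 0 ⇒ 0;  out=∅∪out(0)=∅
  fail(12) 'a': from fail(0)=0 chase 'a': 0 ⇒ 0;  out=∅∪out(0)=∅
  fail(2) 'ca': from fail(1)=0 chase 'a': 0 ⇒ 12;  out=∅∪out(12)=∅
  fail(6) 'ba': from fail(5)=0 chase 'a': 0 ⇒ 12;  out=∅∪out(12)=∅
  fail(10) 'cc': from fail(1)=0 chase 'c': 0 ⇒ 1;  out=∅∪out(1)=∅
  fail(13) 'ac': from fail(12)=0 chase 'c': 0 ⇒ 1;  out=∅∪out(1)=∅
  fail(3) 'cac': from fail(2)=12 chase 'c': 12 ⇒ 13;  out=∅∪out(13)=∅
  fail(7) 'baa': from fail(6)=12 chase 'a': 12→0 ⇒ 12;  out=∅∪out(12)=∅
  fail(9) 'cab': from fail(2)=12 chase 'b': 12→0 ⇒ 5;  out={2}∪out(5)={2}
  fail(11) 'cca': from fail(10)=1 chase 'a': 1 ⇒ 2;  out={3}∪out(2)={3}
  fail(14) 'acc': from fail(13)=1 chase 'c': 1 ⇒ 10;  out={4}∪out(10)={4}
  fail(4) 'cacc': from fail(3)=13 chase 'c': 13 ⇒ 14;  out={0}∪out(14)={0,4}
  fail(8) 'baac': from fail(7)=12 chase 'c': 12 ⇒ 13;  out={1}∪out(13)={1}

Scan:
pos 0 'a': at 12
pos 1 'c': at 13
pos 2 'b': at 5 ·f
pos 3 'c': at 1 ·f
pos 4 'c': at 10
pos 5 'c': at 10 ·f
pos 6 'c': at 10 ·f
pos 7 'a': at 11  ** P3@[5:7]
pos 8 'c': at 3 ·f
pos 9 'c': at 4  ** P0@[6:9],P4@[7:9]
pos 10 'b': at 5 ·f
pos 11 'c': at 1 ·f
pos 12 'a': at 2
pos 13 'a': at 12 ·f
pos 14 'c': at 13
pos 15 'c': at 14  ** P4@[13:15]
pos 16 'b': at 5 ·f
pos 17 'a': at 6
pos 18 'c': at 13 ·f
pos 19 'b': at 5 ·f
pos 20 'a': at 6
pos 21 'a': at 7
pos 22 'c': at 8  ** P1@[19:22]
pos 23 'a': at 2 ·f
pos 24 'c': at 3
pos 25 'c': at 4  ** P0@[22:25],P4@[23:25]
pos 26 'c': at 10 ·f
pos 27 'a': at 11  ** P3@[25:27]
pos 28 'b': at 9 ·f  ** P2@[26:28]
pos 29 'a': at 6 ·f
pos 30 'a': at 7
pos 31 'b': at 5 ·f
pos 32 'a': at 6
pos 33 'a': at 7
pos 34 'c': at 8  ** P1@[31:34]
pos 35 'b': at 5 ·f
pos 36 'b': at 5 ·f
pos 37 'a': at 6
pos 38 'c': at 13 ·f
pos 39 'c': at 14  ** P4@[37:39]
pos 40 'a': at 11 ·f  ** P3@[38:40]
pos 41 'a': at 12 ·f
pos 42 'a': at 12 ·f
pos 43 'a': at 12 ·f
pos 44 'c': at 13
pos 45 'c': at 14  ** P4@[43:45]
pos 46 'a': at 11 ·f  ** P3@[44:46]
pos 47 'a': at 12 ·f
pos 48 'c': at 13
pos 49 'c': at 14  ** P4@[47:49]
pos 50 'a': at 11 ·f  ** P3@[48:50]
pos 51 'b': at 9 ·f  ** P2@[49:51]
pos 52 'c': at 1 ·f
pos 53 'c': at 10
pos 54 'a': at 11  ** P3@[52:54]
pos 55 'c': at 3 ·f
pos 56 'a': at 2 ·f
pos 57 'c': at 3
pos 58 'c': at 4  ** P0@[55:58],P4@[56:58]
pos 59 'c': at 10 ·f
pos 60 'a': at 11  ** P3@[58:60]
pos 61 'b': at 9 ·f  ** P2@[59:61]
pos 62 'c': at 1 ·f
pos 63 'c': at 10
pos 64 'a': at 11  ** P3@[62:64]
pos 65 'b': at 9 ·f  ** P2@[63:65]
pos 66 'c': at 1 ·f
pos 67 'c': at 10

Matches: [[7,3],[9,0],[9,4],[15,4],[22,1],[25,0],[25,4],[27,3],[28,2],[34,1],[39,4],[40,3],[45,4],[46,3],[49,4],[50,3],[51,2],[54,3],[58,0],[58,4],[60,3],[61,2],[64,3],[65,2]]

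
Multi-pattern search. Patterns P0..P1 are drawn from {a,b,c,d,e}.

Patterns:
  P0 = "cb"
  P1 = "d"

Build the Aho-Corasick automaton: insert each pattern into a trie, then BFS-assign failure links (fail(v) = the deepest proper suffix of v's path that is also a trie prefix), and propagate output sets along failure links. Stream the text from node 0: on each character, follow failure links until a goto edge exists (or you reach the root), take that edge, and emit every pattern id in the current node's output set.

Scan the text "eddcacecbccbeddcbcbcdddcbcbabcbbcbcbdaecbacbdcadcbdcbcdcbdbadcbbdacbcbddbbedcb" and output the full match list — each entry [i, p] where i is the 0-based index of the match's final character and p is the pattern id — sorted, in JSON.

Construct AC machine:
Trie (insert patterns):
  n0 'ε': c→1 d→3
  n1 'c': b→2
  n2 'cb': ·  ←P0
  n3 'd': ·  ←P1

Failure links (BFS by depth):
  fail(1) 'c': from fail(0)=0 chase 'c': 0 ⇒ 0;  out=∅∪out(0)=∅
  fail(3) 'd': from fail(0)=0 chase 'd': 0 ⇒ 0;  out={1}∪out(0)={1}
  fail(2) 'cb': from fail(1)=0 chase 'b': 0 ⇒ 0;  out={0}∪out(0)={0}

Text stream:
[0] read 'e'  n0⇒n0
[1] read 'd'  n0⇒n3  → match P1@[1:1]
[2] read 'd'  n3⇒n3 (fail-walked)  → match P1@[2:2]
[3] read 'c'  n3⇒n1 (fail-walked)
[4] read 'a'  n1⇒n0 (fail-walked)
[5] read 'c'  n0⇒n1
[6] read 'e'  n1⇒n0 (fail-walked)
[7] read 'c'  n0⇒n1
[8] read 'b'  n1⇒n2  → match P0@[7:8]
[9] read 'c'  n2⇒n1 (fail-walked)
[10] read 'c'  n1⇒n1 (fail-walked)
[11] read 'b'  n1⇒n2  → match P0@[10:11]
[12] read 'e'  n2⇒n0 (fail-walked)
[13] read 'd'  n0⇒n3  → match P1@[13:13]
[14] read 'd'  n3⇒n3 (fail-walked)  → match P1@[14:14]
[15] read 'c'  n3⇒n1 (fail-walked)
[16] read 'b'  n1⇒n2  → match P0@[15:16]
[17] read 'c'  n2⇒n1 (fail-walked)
[18] read 'b'  n1⇒n2  → match P0@[17:18]
[19] read 'c'  n2⇒n1 (fail-walked)
[20] read 'd'  n1⇒n3 (fail-walked)  → match P1@[20:20]
[21] read 'd'  n3⇒n3 (fail-walked)  → match P1@[21:21]
[22] read 'd'  n3⇒n3 (fail-walked)  → match P1@[22:22]
[23] read 'c'  n3⇒n1 (fail-walked)
[24] read 'b'  n1⇒n2  → match P0@[23:24]
[25] read 'c'  n2⇒n1 (fail-walked)
[26] read 'b'  n1⇒n2  → match P0@[25:26]
[27] read 'a'  n2⇒n0 (fail-walked)
[28] read 'b'  n0⇒n0
[29] read 'c'  n0⇒n1
[30] read 'b'  n1⇒n2  → match P0@[29:30]
[31] read 'b'  n2⇒n0 (fail-walked)
[32] read 'c'  n0⇒n1
[33] read 'b'  n1⇒n2  → match P0@[32:33]
[34] read 'c'  n2⇒n1 (fail-walked)
[35] read 'b'  n1⇒n2  → match P0@[34:35]
[36] read 'd'  n2⇒n3 (fail-walked)  → match P1@[36:36]
[37] read 'a'  n3⇒n0 (fail-walked)
[38] read 'e'  n0⇒n0
[39] read 'c'  n0⇒n1
[40] read 'b'  n1⇒n2  → match P0@[39:40]
[41] read 'a'  n2⇒n0 (fail-walked)
[42] read 'c'  n0⇒n1
[43] read 'b'  n1⇒n2  → match P0@[42:43]
[44] read 'd'  n2⇒n3 (fail-walked)  → match P1@[44:44]
[45] read 'c'  n3⇒n1 (fail-walked)
[46] read 'a'  n1⇒n0 (fail-walked)
[47] read 'd'  n0⇒n3  → match P1@[47:47]
[48] read 'c'  n3⇒n1 (fail-walked)
[49] read 'b'  n1⇒n2  → match P0@[48:49]
[50] read 'd'  n2⇒n3 (fail-walked)  → match P1@[50:50]
[51] read 'c'  n3⇒n1 (fail-walked)
[52] read 'b'  n1⇒n2  → match P0@[51:52]
[53] read 'c'  n2⇒n1 (fail-walked)
[54] read 'd'  n1⇒n3 (fail-walked)  → match P1@[54:54]
[55] read 'c'  n3⇒n1 (fail-walked)
[56] read 'b'  n1⇒n2  → match P0@[55:56]
[57] read 'd'  n2⇒n3 (fail-walked)  → match P1@[57:57]
[58] read 'b'  n3⇒n0 (fail-walked)
[59] read 'a'  n0⇒n0
[60] read 'd'  n0⇒n3  → match P1@[60:60]
[61] read 'c'  n3⇒n1 (fail-walked)
[62] read 'b'  n1⇒n2  → match P0@[61:62]
[63] read 'b'  n2⇒n0 (fail-walked)
[64] read 'd'  n0⇒n3  → match P1@[64:64]
[65] read 'a'  n3⇒n0 (fail-walked)
[66] read 'c'  n0⇒n1
[67] read 'b'  n1⇒n2  → match P0@[66:67]
[68] read 'c'  n2⇒n1 (fail-walked)
[69] read 'b'  n1⇒n2  → match P0@[68:69]
[70] read 'd'  n2⇒n3 (fail-walked)  → match P1@[70:70]
[71] read 'd'  n3⇒n3 (fail-walked)  → match P1@[71:71]
[72] read 'b'  n3⇒n0 (fail-walked)
[73] read 'b'  n0⇒n0
[74] read 'e'  n0⇒n0
[75] read 'd'  n0⇒n3  → match P1@[75:75]
[76] read 'c'  n3⇒n1 (fail-walked)
[77] read 'b'  n1⇒n2  → match P0@[76:77]

Result: [[1,1],[2,1],[8,0],[11,0],[13,1],[14,1],[16,0],[18,0],[20,1],[21,1],[22,1],[24,0],[26,0],[30,0],[33,0],[35,0],[36,1],[40,0],[43,0],[44,1],[47,1],[49,0],[50,1],[52,0],[54,1],[56,0],[57,1],[60,1],[62,0],[64,1],[67,0],[69,0],[70,1],[71,1],[75,1],[77,0]]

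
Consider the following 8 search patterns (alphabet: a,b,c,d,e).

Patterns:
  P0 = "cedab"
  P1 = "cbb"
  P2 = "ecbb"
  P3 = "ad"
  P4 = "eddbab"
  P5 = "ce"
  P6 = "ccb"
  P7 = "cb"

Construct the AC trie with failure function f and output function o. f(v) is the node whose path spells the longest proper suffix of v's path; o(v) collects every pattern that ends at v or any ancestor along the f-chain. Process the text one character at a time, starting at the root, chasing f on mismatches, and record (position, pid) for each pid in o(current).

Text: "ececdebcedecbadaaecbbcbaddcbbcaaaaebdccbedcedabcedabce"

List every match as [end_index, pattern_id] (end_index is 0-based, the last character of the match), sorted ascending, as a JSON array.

Build:
Trie (insert patterns):
  n0 'ε': a→12 c→1 e→8
  n1 'c': b→6 c→19 e→2
  n2 'ce': d→3  ←P5
  n3 'ced': a→4
  n4 'ceda': b→5
  n5 'cedab': ·  ←P0
  n6 'cb': b→7  ←P7
  n7 'cbb': ·  ←P1
  n8 'e': c→9 d→14
  n9 'ec': b→10
  n10 'ecb': b→11
  n11 'ecbb': ·  ←P2
  n12 'a': d→13
  n13 'ad': ·  ←P3
  n14 'ed': d→15
  n15 'edd': b→16
  n16 'eddb': a→17
  n17 'eddba': b→18
  n18 'eddbab': ·  ←P4
  n19 'cc': b→20
  n20 'ccb': ·  ←P6

Failure links (BFS by depth):
  fail(1) 'c': from fail(0)=0 chase 'c': 0 ⇒ 0;  out=∅∪out(0)=∅
  fail(8) 'e': from fail(0)=0 chase 'e': 0 ⇒ 0;  out=∅∪out(0)=∅
  fail(12) 'a': from fail(0)=0 chase 'a': 0 ⇒ 0;  out=∅∪out(0)=∅
  fail(2) 'ce': from fail(1)=0 chase 'e': 0 ⇒ 8;  out={5}∪out(8)={5}
  fail(6) 'cb': from fail(1)=0 chase 'b': 0 ⇒ 0;  out={7}∪out(0)={7}
  fail(9) 'ec': from fail(8)=0 chase 'c': 0 ⇒ 1;  out=∅∪out(1)=∅
  fail(13) 'ad': from fail(12)=0 chase 'd': 0 ⇒ 0;  out={3}∪out(0)={3}
  fail(14) 'ed': from fail(8)=0 chase 'd': 0 ⇒ 0;  out=∅∪out(0)=∅
  fail(19) 'cc': from fail(1)=0 chase 'c': 0 ⇒ 1;  out=∅∪out(1)=∅
  fail(3) 'ced': from fail(2)=8 chase 'd': 8 ⇒ 14;  out=∅∪out(14)=∅
  fail(7) 'cbb': from fail(6)=0 chase 'b': 0 ⇒ 0;  out={1}∪out(0)={1}
  fail(10) 'ecb': from fail(9)=1 chase 'b': 1 ⇒ 6;  out=∅∪out(6)={7}
  fail(15) 'edd': from fail(14)=0 chase 'd': 0 ⇒ 0;  out=∅∪out(0)=∅
  fail(20) 'ccb': from fail(19)=1 chase 'b': 1 ⇒ 6;  out={6}∪out(6)={6,7}
  fail(4) 'ceda': from fail(3)=14 chase 'a': 14→0 ⇒ 12;  out=∅∪out(12)=∅
  fail(11) 'ecbb': from fail(10)=6 chase 'b': 6 ⇒ 7;  out={2}∪out(7)={1,2}
  fail(16) 'eddb': from fail(15)=0 chase 'b': 0 ⇒ 0;  out=∅∪out(0)=∅
  fail(5) 'cedab': from fail(4)=12 chase 'b': 12→0 ⇒ 0;  out={0}∪out(0)={0}
  fail(17) 'eddba': from fail(16)=0 chase 'a': 0 ⇒ 12;  out=∅∪out(12)=∅
  fail(18) 'eddbab': from fail(17)=12 chase 'b': 12→0 ⇒ 0;  out={4}∪out(0)={4}

Scan:
[0] read 'e'  n0⇒n8
[1] read 'c'  n8⇒n9
[2] read 'e'  n9⇒n2 ·f  emit P5@[1:2]
[3] read 'c'  n2⇒n9 ·f
[4] read 'd'  n9⇒n0 ·f
[5] read 'e'  n0⇒n8
[6] read 'b'  n8⇒n0 ·f
[7] read 'c'  n0⇒n1
[8] read 'e'  n1⇒n2  emit P5@[7:8]
[9] read 'd'  n2⇒n3
[10] read 'e'  n3⇒n8 ·f
[11] read 'c'  n8⇒n9
[12] read 'b'  n9⇒n10  emit P7@[11:12]
[13] read 'a'  n10⇒n12 ·f
[14] read 'd'  n12⇒n13  emit P3@[13:14]
[15] read 'a'  n13⇒n12 ·f
[16] read 'a'  n12⇒n12 ·f
[17] read 'e'  n12⇒n8 ·f
[18] read 'c'  n8⇒n9
[19] read 'b'  n9⇒n10  emit P7@[18:19]
[20] read 'b'  n10⇒n11  emit P1@[18:20],P2@[17:20]
[21] read 'c'  n11⇒n1 ·f
[22] read 'b'  n1⇒n6  emit P7@[21:22]
[23] read 'a'  n6⇒n12 ·f
[24] read 'd'  n12⇒n13  emit P3@[23:24]
[25] read 'd'  n13⇒n0 ·f
[26] read 'c'  n0⇒n1
[27] read 'b'  n1⇒n6  emit P7@[26:27]
[28] read 'b'  n6⇒n7  emit P1@[26:28]
[29] read 'c'  n7⇒n1 ·f
[30] read 'a'  n1⇒n12 ·f
[31] read 'a'  n12⇒n12 ·f
[32] read 'a'  n12⇒n12 ·f
[33] read 'a'  n12⇒n12 ·f
[34] read 'e'  n12⇒n8 ·f
[35] read 'b'  n8⇒n0 ·f
[36] read 'd'  n0⇒n0
[37] read 'c'  n0⇒n1
[38] read 'c'  n1⇒n19
[39] read 'b'  n19⇒n20  emit P6@[37:39],P7@[38:39]
[40] read 'e'  n20⇒n8 ·f
[41] read 'd'  n8⇒n14
[42] read 'c'  n14⇒n1 ·f
[43] read 'e'  n1⇒n2  emit P5@[42:43]
[44] read 'd'  n2⇒n3
[45] read 'a'  n3⇒n4
[46] read 'b'  n4⇒n5  emit P0@[42:46]
[47] read 'c'  n5⇒n1 ·f
[48] read 'e'  n1⇒n2  emit P5@[47:48]
[49] read 'd'  n2⇒n3
[50] read 'a'  n3⇒n4
[51] read 'b'  n4⇒n5  emit P0@[47:51]
[52] read 'c'  n5⇒n1 ·f
[53] read 'e'  n1⇒n2  emit P5@[52:53]

All matches (sorted): [[2,5],[8,5],[12,7],[14,3],[19,7],[20,1],[20,2],[22,7],[24,3],[27,7],[28,1],[39,6],[39,7],[43,5],[46,0],[48,5],[51,0],[53,5]]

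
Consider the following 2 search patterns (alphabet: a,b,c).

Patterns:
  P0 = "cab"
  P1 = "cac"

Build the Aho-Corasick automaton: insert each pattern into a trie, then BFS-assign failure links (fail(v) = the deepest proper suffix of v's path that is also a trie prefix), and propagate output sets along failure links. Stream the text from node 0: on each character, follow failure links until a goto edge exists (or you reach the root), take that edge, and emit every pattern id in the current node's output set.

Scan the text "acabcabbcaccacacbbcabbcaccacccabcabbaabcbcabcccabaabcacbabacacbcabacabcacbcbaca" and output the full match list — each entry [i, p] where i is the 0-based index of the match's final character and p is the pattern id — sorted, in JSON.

Build:
Trie (insert patterns):
  0='ε' goto c→1
  1='c' goto a→2
  2='ca' goto b→3 c→4
  3='cab' goto ·  ←P0
  4='cac' goto ·  ←P1

Failure links (BFS by depth):
  n1('c'): parent n0 fail=0; on 'c' 0 → fail=0;  out ∅∪∅=∅
  n2('ca'): parent n1 fail=0; on 'a' 0 → fail=0;  out ∅∪∅=∅
  n3('cab'): parent n2 fail=0; on 'b' 0 → fail=0;  out {0}∪∅={0}
  n4('cac'): parent n2 fail=0; on 'c' 0 → fail=1;  out {1}∪∅={1}

Run:
[0] read 'a'  n0⇒n0
[1] read 'c'  n0⇒n1
[2] read 'a'  n1⇒n2
[3] read 'b'  n2⇒n3  emit P0@[1:3]
[4] read 'c'  n3⇒n1 (via fail)
[5] read 'a'  n1⇒n2
[6] read 'b'  n2⇒n3  emit P0@[4:6]
[7] read 'b'  n3⇒n0 (via fail)
[8] read 'c'  n0⇒n1
[9] read 'a'  n1⇒n2
[10] read 'c'  n2⇒n4  emit P1@[8:10]
[11] read 'c'  n4⇒n1 (via fail)
[12] read 'a'  n1⇒n2
[13] read 'c'  n2⇒n4  emit P1@[11:13]
[14] read 'a'  n4⇒n2 (via fail)
[15] read 'c'  n2⇒n4  emit P1@[13:15]
[16] read 'b'  n4⇒n0 (via fail)
[17] read 'b'  n0⇒n0
[18] read 'c'  n0⇒n1
[19] read 'a'  n1⇒n2
[20] read 'b'  n2⇒n3  emit P0@[18:20]
[21] read 'b'  n3⇒n0 (via fail)
[22] read 'c'  n0⇒n1
[23] read 'a'  n1⇒n2
[24] read 'c'  n2⇒n4  emit P1@[22:24]
[25] read 'c'  n4⇒n1 (via fail)
[26] read 'a'  n1⇒n2
[27] read 'c'  n2⇒n4  emit P1@[25:27]
[28] read 'c'  n4⇒n1 (via fail)
[29] read 'c'  n1⇒n1 (via fail)
[30] read 'a'  n1⇒n2
[31] read 'b'  n2⇒n3  emit P0@[29:31]
[32] read 'c'  n3⇒n1 (via fail)
[33] read 'a'  n1⇒n2
[34] read 'b'  n2⇒n3  emit P0@[32:34]
[35] read 'b'  n3⇒n0 (via fail)
[36] read 'a'  n0⇒n0
[37] read 'a'  n0⇒n0
[38] read 'b'  n0⇒n0
[39] read 'c'  n0⇒n1
[40] read 'b'  n1⇒n0 (via fail)
[41] read 'c'  n0⇒n1
[42] read 'a'  n1⇒n2
[43] read 'b'  n2⇒n3  emit P0@[41:43]
[44] read 'c'  n3⇒n1 (via fail)
[45] read 'c'  n1⇒n1 (via fail)
[46] read 'c'  n1⇒n1 (via fail)
[47] read 'a'  n1⇒n2
[48] read 'b'  n2⇒n3  emit P0@[46:48]
[49] read 'a'  n3⇒n0 (via fail)
[50] read 'a'  n0⇒n0
[51] read 'b'  n0⇒n0
[52] read 'c'  n0⇒n1
[53] read 'a'  n1⇒n2
[54] read 'c'  n2⇒n4  emit P1@[52:54]
[55] read 'b'  n4⇒n0 (via fail)
[56] read 'a'  n0⇒n0
[57] read 'b'  n0⇒n0
[58] read 'a'  n0⇒n0
[59] read 'c'  n0⇒n1
[60] read 'a'  n1⇒n2
[61] read 'c'  n2⇒n4  emit P1@[59:61]
[62] read 'b'  n4⇒n0 (via fail)
[63] read 'c'  n0⇒n1
[64] read 'a'  n1⇒n2
[65] read 'b'  n2⇒n3  emit P0@[63:65]
[66] read 'a'  n3⇒n0 (via fail)
[67] read 'c'  n0⇒n1
[68] read 'a'  n1⇒n2
[69] read 'b'  n2⇒n3  emit P0@[67:69]
[70] read 'c'  n3⇒n1 (via fail)
[71] read 'a'  n1⇒n2
[72] read 'c'  n2⇒n4  emit P1@[70:72]
[73] read 'b'  n4⇒n0 (via fail)
[74] read 'c'  n0⇒n1
[75] read 'b'  n1⇒n0 (via fail)
[76] read 'a'  n0⇒n0
[77] read 'c'  n0⇒n1
[78] read 'a'  n1⇒n2

Matches: [[3,0],[6,0],[10,1],[13,1],[15,1],[20,0],[24,1],[27,1],[31,0],[34,0],[43,0],[48,0],[54,1],[61,1],[65,0],[69,0],[72,1]]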